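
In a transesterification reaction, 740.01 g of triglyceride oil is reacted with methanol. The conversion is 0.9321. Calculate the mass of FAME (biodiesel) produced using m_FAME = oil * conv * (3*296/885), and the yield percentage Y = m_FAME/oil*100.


m_FAME = oil * conv * (3 * 296 / 885) = oil * conv * (888/885)
= 740.01 * 0.9321 * 888 / 885
= 692.1015 g
Y = m_FAME / oil * 100 = conv * (888/885) * 100
= 0.9321 * 888 / 885 * 100
= 93.53%

692.1015 g FAME; Y = 93.53%


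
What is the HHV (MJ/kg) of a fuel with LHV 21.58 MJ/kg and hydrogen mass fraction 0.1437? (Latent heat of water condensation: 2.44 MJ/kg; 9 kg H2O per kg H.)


HHV = LHV + H_frac * 9 * 2.44
= 21.58 + 0.1437 * 9 * 2.44
= 24.7357 MJ/kg

24.7357 MJ/kg


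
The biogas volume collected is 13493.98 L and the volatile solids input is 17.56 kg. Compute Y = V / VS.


Y = V / VS
= 13493.98 / 17.56
= 768.4499 L/kg VS

768.4499 L/kg VS


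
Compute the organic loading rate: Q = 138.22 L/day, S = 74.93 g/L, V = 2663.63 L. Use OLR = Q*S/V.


OLR = Q * S / V
= 138.22 * 74.93 / 2663.63
= 3.8882 g/L/day

3.8882 g/L/day


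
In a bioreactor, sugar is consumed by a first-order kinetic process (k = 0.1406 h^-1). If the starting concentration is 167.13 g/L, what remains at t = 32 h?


S = S0 * exp(-k * t)
S = 167.13 * exp(-0.1406 * 32)
S = 1.8581 g/L

1.8581 g/L


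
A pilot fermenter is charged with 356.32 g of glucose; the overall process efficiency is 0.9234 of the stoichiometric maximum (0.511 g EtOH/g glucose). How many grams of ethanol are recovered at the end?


Actual ethanol: m = 0.511 * 356.32 * 0.9234
m = 168.1322 g

168.1322 g


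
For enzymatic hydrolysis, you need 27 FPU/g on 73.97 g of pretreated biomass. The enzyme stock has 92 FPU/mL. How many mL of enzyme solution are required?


V = dosage * m_sub / activity
V = 27 * 73.97 / 92
V = 21.7086 mL

21.7086 mL


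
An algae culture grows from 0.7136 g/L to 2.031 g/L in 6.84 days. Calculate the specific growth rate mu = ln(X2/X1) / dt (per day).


mu = ln(X2/X1) / dt
= ln(2.031/0.7136) / 6.84
= 0.1529 per day

0.1529 per day


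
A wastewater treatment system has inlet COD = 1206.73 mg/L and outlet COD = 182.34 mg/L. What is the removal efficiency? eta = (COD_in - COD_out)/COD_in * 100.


eta = (COD_in - COD_out) / COD_in * 100
= (1206.73 - 182.34) / 1206.73 * 100
= 84.8897%

84.8897%


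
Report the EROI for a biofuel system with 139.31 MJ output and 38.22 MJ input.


EROI = E_out / E_in
= 139.31 / 38.22
= 3.6450

3.6450


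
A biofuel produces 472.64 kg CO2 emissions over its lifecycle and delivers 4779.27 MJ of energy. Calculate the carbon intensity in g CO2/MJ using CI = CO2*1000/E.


CI = CO2 * 1000 / E
= 472.64 * 1000 / 4779.27
= 98.8938 g CO2/MJ

98.8938 g CO2/MJ


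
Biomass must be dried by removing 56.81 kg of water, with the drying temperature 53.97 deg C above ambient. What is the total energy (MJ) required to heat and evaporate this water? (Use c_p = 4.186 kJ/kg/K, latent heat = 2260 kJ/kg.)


E = m_water * (4.186 * dT + 2260) / 1000
= 56.81 * (4.186 * 53.97 + 2260) / 1000
= 141.2250 MJ

141.2250 MJ


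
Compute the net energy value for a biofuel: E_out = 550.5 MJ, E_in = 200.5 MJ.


NEV = E_out - E_in
= 550.5 - 200.5
= 350.0000 MJ

350.0000 MJ


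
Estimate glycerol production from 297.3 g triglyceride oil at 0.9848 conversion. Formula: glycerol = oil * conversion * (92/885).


glycerol = oil * conv * (92/885)
= 297.3 * 0.9848 * 92 / 885
= 30.4360 g

30.4360 g


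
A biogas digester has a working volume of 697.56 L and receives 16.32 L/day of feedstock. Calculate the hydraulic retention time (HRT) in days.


HRT = V / Q
= 697.56 / 16.32
= 42.7426 days

42.7426 days


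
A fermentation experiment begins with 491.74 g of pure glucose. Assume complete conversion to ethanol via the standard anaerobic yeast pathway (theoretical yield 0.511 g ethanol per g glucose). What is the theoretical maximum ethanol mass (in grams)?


Theoretical ethanol yield: m_EtOH = 0.511 * m_glucose
m_EtOH = 0.511 * 491.74 = 251.2791 g

251.2791 g


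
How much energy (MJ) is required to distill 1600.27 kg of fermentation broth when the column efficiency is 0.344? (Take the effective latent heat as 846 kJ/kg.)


E = m * 846 / (eta * 1000)
= 1600.27 * 846 / (0.344 * 1000)
= 3935.5477 MJ

3935.5477 MJ


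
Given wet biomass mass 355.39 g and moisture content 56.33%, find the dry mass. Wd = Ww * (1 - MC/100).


Wd = Ww * (1 - MC/100)
= 355.39 * (1 - 56.33/100)
= 155.1988 g

155.1988 g


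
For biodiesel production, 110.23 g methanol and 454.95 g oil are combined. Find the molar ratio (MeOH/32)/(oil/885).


Molar ratio = n_MeOH / n_oil = (MeOH/32) / (oil/885) = (MeOH * 885) / (32 * oil)
= (110.23 * 885) / (32 * 454.95)
= 6.7008

6.7008


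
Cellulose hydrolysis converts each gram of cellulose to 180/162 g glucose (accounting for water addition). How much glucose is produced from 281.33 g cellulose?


glucose = cellulose * 180/162
= 281.33 * 180/162
= 312.5889 g

312.5889 g


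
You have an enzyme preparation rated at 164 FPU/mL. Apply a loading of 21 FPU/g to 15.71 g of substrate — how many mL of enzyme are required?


V = dosage * m_sub / activity
V = 21 * 15.71 / 164
V = 2.0116 mL

2.0116 mL


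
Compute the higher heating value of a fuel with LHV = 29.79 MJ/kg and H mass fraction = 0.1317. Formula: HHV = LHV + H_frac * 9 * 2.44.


HHV = LHV + H_frac * 9 * 2.44
= 29.79 + 0.1317 * 9 * 2.44
= 32.6821 MJ/kg

32.6821 MJ/kg


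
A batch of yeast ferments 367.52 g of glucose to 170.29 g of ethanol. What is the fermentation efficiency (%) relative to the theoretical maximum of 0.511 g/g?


Fermentation efficiency = (actual / (0.511 * glucose)) * 100
= (170.29 / (0.511 * 367.52)) * 100
= 90.6749%

90.6749%


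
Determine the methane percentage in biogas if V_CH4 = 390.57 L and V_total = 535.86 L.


CH4% = V_CH4 / V_total * 100
= 390.57 / 535.86 * 100
= 72.8866%

72.8866%


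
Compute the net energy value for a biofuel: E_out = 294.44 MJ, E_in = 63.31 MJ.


NEV = E_out - E_in
= 294.44 - 63.31
= 231.1300 MJ

231.1300 MJ


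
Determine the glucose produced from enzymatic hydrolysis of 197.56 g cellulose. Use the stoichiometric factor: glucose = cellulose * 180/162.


glucose = cellulose * 180/162
= 197.56 * 180/162
= 219.5111 g

219.5111 g


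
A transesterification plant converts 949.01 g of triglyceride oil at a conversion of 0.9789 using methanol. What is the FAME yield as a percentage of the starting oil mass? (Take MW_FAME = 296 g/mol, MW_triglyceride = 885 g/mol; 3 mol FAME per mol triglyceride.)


m_FAME = oil * conv * (3 * 296 / 885) = oil * conv * (888/885)
= 949.01 * 0.9789 * 888 / 885
= 932.1350 g
Y = m_FAME / oil * 100 = conv * (888/885) * 100
= 0.9789 * 888 / 885 * 100
= 98.22%

98.22%


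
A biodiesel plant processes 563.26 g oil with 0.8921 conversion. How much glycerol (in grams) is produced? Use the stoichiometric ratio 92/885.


glycerol = oil * conv * (92/885)
= 563.26 * 0.8921 * 92 / 885
= 52.2357 g

52.2357 g


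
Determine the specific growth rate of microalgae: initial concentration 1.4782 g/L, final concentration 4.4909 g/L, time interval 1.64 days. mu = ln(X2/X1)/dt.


mu = ln(X2/X1) / dt
= ln(4.4909/1.4782) / 1.64
= 0.6776 per day

0.6776 per day


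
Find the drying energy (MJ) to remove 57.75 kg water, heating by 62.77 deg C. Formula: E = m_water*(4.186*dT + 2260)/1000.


E = m_water * (4.186 * dT + 2260) / 1000
= 57.75 * (4.186 * 62.77 + 2260) / 1000
= 145.6891 MJ

145.6891 MJ


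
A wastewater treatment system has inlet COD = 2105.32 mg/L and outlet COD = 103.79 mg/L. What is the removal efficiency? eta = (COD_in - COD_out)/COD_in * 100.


eta = (COD_in - COD_out) / COD_in * 100
= (2105.32 - 103.79) / 2105.32 * 100
= 95.0701%

95.0701%


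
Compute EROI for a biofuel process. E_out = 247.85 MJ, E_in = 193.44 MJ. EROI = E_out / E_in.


EROI = E_out / E_in
= 247.85 / 193.44
= 1.2813

1.2813


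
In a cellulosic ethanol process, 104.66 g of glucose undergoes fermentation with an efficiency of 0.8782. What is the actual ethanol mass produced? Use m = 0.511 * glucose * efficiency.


Actual ethanol: m = 0.511 * 104.66 * 0.8782
m = 46.9672 g

46.9672 g


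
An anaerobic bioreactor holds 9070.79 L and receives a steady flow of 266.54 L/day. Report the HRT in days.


HRT = V / Q
= 9070.79 / 266.54
= 34.0316 days

34.0316 days


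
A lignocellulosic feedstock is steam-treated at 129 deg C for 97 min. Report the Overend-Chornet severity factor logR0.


logR0 = log10(t * exp((T - 100) / 14.75))
= log10(97 * exp((129 - 100) / 14.75))
= 2.8406

2.8406


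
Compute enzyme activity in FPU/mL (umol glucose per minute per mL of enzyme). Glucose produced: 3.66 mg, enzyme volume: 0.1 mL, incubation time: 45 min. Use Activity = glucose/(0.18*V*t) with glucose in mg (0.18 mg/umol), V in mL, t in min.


Activity = glucose_mg / (0.18 mg/umol * V_mL * t_min)
= 3.66 / (0.18 * 0.1 * 45)
= 4.5185 FPU/mL

4.5185 FPU/mL


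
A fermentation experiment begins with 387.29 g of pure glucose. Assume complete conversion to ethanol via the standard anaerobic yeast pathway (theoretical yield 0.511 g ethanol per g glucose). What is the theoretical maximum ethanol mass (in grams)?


Theoretical ethanol yield: m_EtOH = 0.511 * m_glucose
m_EtOH = 0.511 * 387.29 = 197.9052 g

197.9052 g


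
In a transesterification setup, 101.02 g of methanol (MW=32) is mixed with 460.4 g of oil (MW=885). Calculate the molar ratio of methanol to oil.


Molar ratio = n_MeOH / n_oil = (MeOH/32) / (oil/885) = (MeOH * 885) / (32 * oil)
= (101.02 * 885) / (32 * 460.4)
= 6.0683

6.0683


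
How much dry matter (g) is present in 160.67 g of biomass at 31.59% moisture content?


Wd = Ww * (1 - MC/100)
= 160.67 * (1 - 31.59/100)
= 109.9143 g

109.9143 g


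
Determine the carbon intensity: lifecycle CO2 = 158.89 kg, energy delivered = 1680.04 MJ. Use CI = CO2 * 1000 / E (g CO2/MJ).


CI = CO2 * 1000 / E
= 158.89 * 1000 / 1680.04
= 94.5751 g CO2/MJ

94.5751 g CO2/MJ


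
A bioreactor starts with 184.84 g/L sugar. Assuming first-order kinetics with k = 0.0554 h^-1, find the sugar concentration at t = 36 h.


S = S0 * exp(-k * t)
S = 184.84 * exp(-0.0554 * 36)
S = 25.1559 g/L

25.1559 g/L


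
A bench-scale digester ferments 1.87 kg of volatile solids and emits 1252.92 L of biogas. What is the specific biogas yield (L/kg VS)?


Y = V / VS
= 1252.92 / 1.87
= 670.0107 L/kg VS

670.0107 L/kg VS


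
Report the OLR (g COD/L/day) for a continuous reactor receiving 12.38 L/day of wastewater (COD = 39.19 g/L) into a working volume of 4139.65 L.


OLR = Q * S / V
= 12.38 * 39.19 / 4139.65
= 0.1172 g/L/day

0.1172 g/L/day


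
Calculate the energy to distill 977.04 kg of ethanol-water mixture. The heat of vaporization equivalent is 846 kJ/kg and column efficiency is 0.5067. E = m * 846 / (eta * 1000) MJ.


E = m * 846 / (eta * 1000)
= 977.04 * 846 / (0.5067 * 1000)
= 1631.2924 MJ

1631.2924 MJ


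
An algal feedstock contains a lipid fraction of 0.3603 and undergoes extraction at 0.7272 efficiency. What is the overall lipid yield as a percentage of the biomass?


Y = lipid_content * extraction_eff * 100
= 0.3603 * 0.7272 * 100
= 26.2010%

26.2010%


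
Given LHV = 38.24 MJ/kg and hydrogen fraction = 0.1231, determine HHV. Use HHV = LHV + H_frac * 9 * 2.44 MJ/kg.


HHV = LHV + H_frac * 9 * 2.44
= 38.24 + 0.1231 * 9 * 2.44
= 40.9433 MJ/kg

40.9433 MJ/kg


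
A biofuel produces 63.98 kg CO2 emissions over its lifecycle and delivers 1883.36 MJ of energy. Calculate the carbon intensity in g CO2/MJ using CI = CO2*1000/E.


CI = CO2 * 1000 / E
= 63.98 * 1000 / 1883.36
= 33.9712 g CO2/MJ

33.9712 g CO2/MJ


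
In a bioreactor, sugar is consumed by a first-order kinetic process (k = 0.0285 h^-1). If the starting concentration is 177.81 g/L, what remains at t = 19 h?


S = S0 * exp(-k * t)
S = 177.81 * exp(-0.0285 * 19)
S = 103.4632 g/L

103.4632 g/L


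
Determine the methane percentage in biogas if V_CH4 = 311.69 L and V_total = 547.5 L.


CH4% = V_CH4 / V_total * 100
= 311.69 / 547.5 * 100
= 56.9297%

56.9297%


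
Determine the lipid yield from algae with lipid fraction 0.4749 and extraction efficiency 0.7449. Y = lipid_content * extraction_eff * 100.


Y = lipid_content * extraction_eff * 100
= 0.4749 * 0.7449 * 100
= 35.3753%

35.3753%


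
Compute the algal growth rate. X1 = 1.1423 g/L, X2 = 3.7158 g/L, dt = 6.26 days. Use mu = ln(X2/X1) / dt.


mu = ln(X2/X1) / dt
= ln(3.7158/1.1423) / 6.26
= 0.1884 per day

0.1884 per day


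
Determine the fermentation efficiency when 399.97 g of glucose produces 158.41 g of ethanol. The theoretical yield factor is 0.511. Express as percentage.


Fermentation efficiency = (actual / (0.511 * glucose)) * 100
= (158.41 / (0.511 * 399.97)) * 100
= 77.5058%

77.5058%


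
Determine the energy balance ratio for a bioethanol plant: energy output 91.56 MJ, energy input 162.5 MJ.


EROI = E_out / E_in
= 91.56 / 162.5
= 0.5634

0.5634


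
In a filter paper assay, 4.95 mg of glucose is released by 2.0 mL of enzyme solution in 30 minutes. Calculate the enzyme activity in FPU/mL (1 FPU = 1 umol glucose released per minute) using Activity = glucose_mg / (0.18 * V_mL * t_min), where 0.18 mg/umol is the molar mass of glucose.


Activity = glucose_mg / (0.18 mg/umol * V_mL * t_min)
= 4.95 / (0.18 * 2.0 * 30)
= 0.4583 FPU/mL

0.4583 FPU/mL


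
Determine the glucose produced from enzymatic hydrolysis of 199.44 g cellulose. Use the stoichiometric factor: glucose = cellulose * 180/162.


glucose = cellulose * 180/162
= 199.44 * 180/162
= 221.6000 g

221.6000 g


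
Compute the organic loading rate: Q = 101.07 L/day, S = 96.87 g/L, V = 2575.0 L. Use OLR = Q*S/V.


OLR = Q * S / V
= 101.07 * 96.87 / 2575.0
= 3.8022 g/L/day

3.8022 g/L/day


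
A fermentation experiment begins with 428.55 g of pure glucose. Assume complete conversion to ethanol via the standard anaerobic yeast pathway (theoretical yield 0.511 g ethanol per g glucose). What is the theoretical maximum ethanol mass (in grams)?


Theoretical ethanol yield: m_EtOH = 0.511 * m_glucose
m_EtOH = 0.511 * 428.55 = 218.9891 g

218.9891 g


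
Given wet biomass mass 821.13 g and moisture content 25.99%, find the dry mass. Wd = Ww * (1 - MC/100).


Wd = Ww * (1 - MC/100)
= 821.13 * (1 - 25.99/100)
= 607.7183 g

607.7183 g


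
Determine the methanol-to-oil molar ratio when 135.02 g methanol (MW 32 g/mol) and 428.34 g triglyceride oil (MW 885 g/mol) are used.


Molar ratio = n_MeOH / n_oil = (MeOH/32) / (oil/885) = (MeOH * 885) / (32 * oil)
= (135.02 * 885) / (32 * 428.34)
= 8.7177

8.7177


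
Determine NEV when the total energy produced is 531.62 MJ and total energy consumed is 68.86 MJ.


NEV = E_out - E_in
= 531.62 - 68.86
= 462.7600 MJ

462.7600 MJ


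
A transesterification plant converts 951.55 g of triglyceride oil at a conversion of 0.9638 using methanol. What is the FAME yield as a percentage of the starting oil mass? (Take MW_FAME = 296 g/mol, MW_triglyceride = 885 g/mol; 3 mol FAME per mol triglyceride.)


m_FAME = oil * conv * (3 * 296 / 885) = oil * conv * (888/885)
= 951.55 * 0.9638 * 888 / 885
= 920.2127 g
Y = m_FAME / oil * 100 = conv * (888/885) * 100
= 0.9638 * 888 / 885 * 100
= 96.71%

96.71%


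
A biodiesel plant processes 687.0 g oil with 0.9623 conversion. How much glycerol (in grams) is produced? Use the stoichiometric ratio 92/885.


glycerol = oil * conv * (92/885)
= 687.0 * 0.9623 * 92 / 885
= 68.7245 g

68.7245 g


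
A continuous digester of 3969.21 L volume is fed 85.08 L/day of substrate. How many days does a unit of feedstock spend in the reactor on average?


HRT = V / Q
= 3969.21 / 85.08
= 46.6527 days

46.6527 days


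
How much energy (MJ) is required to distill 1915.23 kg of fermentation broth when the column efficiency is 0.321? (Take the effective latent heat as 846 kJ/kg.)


E = m * 846 / (eta * 1000)
= 1915.23 * 846 / (0.321 * 1000)
= 5047.6155 MJ

5047.6155 MJ


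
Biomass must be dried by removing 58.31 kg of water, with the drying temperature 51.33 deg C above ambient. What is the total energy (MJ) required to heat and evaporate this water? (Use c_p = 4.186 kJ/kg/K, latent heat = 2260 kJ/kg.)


E = m_water * (4.186 * dT + 2260) / 1000
= 58.31 * (4.186 * 51.33 + 2260) / 1000
= 144.3095 MJ

144.3095 MJ


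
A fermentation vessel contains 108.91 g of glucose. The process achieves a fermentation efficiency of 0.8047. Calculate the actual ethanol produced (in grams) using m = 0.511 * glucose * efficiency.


Actual ethanol: m = 0.511 * 108.91 * 0.8047
m = 44.7840 g

44.7840 g


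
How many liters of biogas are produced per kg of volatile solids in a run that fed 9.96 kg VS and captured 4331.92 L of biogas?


Y = V / VS
= 4331.92 / 9.96
= 434.9317 L/kg VS

434.9317 L/kg VS


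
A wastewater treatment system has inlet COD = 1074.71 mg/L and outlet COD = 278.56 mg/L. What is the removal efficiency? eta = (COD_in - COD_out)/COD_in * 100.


eta = (COD_in - COD_out) / COD_in * 100
= (1074.71 - 278.56) / 1074.71 * 100
= 74.0804%

74.0804%


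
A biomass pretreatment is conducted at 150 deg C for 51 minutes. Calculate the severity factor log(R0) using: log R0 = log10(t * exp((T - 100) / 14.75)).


logR0 = log10(t * exp((T - 100) / 14.75))
= log10(51 * exp((150 - 100) / 14.75))
= 3.1798

3.1798


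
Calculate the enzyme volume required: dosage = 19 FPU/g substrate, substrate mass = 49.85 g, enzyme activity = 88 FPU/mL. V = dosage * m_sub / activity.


V = dosage * m_sub / activity
V = 19 * 49.85 / 88
V = 10.7631 mL

10.7631 mL


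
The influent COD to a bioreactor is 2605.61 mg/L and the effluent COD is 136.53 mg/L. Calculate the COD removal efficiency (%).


eta = (COD_in - COD_out) / COD_in * 100
= (2605.61 - 136.53) / 2605.61 * 100
= 94.7602%

94.7602%


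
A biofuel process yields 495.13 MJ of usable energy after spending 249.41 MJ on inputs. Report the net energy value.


NEV = E_out - E_in
= 495.13 - 249.41
= 245.7200 MJ

245.7200 MJ


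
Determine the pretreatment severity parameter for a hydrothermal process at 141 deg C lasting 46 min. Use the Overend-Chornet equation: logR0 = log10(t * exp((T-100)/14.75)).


logR0 = log10(t * exp((T - 100) / 14.75))
= log10(46 * exp((141 - 100) / 14.75))
= 2.8699

2.8699


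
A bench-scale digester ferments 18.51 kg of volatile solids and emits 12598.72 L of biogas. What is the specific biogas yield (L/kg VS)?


Y = V / VS
= 12598.72 / 18.51
= 680.6440 L/kg VS

680.6440 L/kg VS


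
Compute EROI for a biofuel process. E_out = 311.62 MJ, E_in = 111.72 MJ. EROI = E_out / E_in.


EROI = E_out / E_in
= 311.62 / 111.72
= 2.7893

2.7893


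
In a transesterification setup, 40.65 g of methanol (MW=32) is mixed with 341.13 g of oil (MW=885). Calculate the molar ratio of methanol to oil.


Molar ratio = n_MeOH / n_oil = (MeOH/32) / (oil/885) = (MeOH * 885) / (32 * oil)
= (40.65 * 885) / (32 * 341.13)
= 3.2956

3.2956


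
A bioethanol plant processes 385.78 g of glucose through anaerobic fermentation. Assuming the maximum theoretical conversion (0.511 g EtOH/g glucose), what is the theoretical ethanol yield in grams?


Theoretical ethanol yield: m_EtOH = 0.511 * m_glucose
m_EtOH = 0.511 * 385.78 = 197.1336 g

197.1336 g


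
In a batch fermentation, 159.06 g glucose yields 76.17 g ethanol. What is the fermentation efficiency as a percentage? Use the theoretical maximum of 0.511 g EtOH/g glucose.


Fermentation efficiency = (actual / (0.511 * glucose)) * 100
= (76.17 / (0.511 * 159.06)) * 100
= 93.7135%

93.7135%


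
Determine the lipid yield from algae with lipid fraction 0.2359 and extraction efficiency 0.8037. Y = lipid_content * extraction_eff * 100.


Y = lipid_content * extraction_eff * 100
= 0.2359 * 0.8037 * 100
= 18.9593%

18.9593%


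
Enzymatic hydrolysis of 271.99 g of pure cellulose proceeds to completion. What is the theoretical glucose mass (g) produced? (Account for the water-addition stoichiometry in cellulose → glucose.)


glucose = cellulose * 180/162
= 271.99 * 180/162
= 302.2111 g

302.2111 g


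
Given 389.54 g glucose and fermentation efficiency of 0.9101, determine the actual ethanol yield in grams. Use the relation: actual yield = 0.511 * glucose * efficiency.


Actual ethanol: m = 0.511 * 389.54 * 0.9101
m = 181.1599 g

181.1599 g


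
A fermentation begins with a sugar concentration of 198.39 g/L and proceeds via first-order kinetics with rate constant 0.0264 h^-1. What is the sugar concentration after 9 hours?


S = S0 * exp(-k * t)
S = 198.39 * exp(-0.0264 * 9)
S = 156.4341 g/L

156.4341 g/L


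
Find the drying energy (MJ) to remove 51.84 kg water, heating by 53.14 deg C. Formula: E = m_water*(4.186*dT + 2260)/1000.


E = m_water * (4.186 * dT + 2260) / 1000
= 51.84 * (4.186 * 53.14 + 2260) / 1000
= 128.6899 MJ

128.6899 MJ


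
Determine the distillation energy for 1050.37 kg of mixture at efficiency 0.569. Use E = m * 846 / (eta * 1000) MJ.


E = m * 846 / (eta * 1000)
= 1050.37 * 846 / (0.569 * 1000)
= 1561.7101 MJ

1561.7101 MJ


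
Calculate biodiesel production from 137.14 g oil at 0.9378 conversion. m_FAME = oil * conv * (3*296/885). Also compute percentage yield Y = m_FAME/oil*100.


m_FAME = oil * conv * (3 * 296 / 885) = oil * conv * (888/885)
= 137.14 * 0.9378 * 888 / 885
= 129.0459 g
Y = m_FAME / oil * 100 = conv * (888/885) * 100
= 0.9378 * 888 / 885 * 100
= 94.10%

129.0459 g FAME; Y = 94.10%


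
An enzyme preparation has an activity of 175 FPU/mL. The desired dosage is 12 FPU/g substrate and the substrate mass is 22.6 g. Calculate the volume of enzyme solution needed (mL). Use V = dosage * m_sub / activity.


V = dosage * m_sub / activity
V = 12 * 22.6 / 175
V = 1.5497 mL

1.5497 mL


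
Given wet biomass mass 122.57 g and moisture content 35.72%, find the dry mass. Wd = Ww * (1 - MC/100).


Wd = Ww * (1 - MC/100)
= 122.57 * (1 - 35.72/100)
= 78.7880 g

78.7880 g


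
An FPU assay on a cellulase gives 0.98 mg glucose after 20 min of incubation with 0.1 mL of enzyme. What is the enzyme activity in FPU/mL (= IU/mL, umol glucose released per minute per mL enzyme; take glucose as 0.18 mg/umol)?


Activity = glucose_mg / (0.18 mg/umol * V_mL * t_min)
= 0.98 / (0.18 * 0.1 * 20)
= 2.7222 FPU/mL

2.7222 FPU/mL


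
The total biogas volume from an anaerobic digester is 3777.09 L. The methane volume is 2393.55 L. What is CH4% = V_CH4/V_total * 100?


CH4% = V_CH4 / V_total * 100
= 2393.55 / 3777.09 * 100
= 63.3702%

63.3702%


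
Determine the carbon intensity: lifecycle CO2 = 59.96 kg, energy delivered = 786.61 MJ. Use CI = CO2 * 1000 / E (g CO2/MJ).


CI = CO2 * 1000 / E
= 59.96 * 1000 / 786.61
= 76.2258 g CO2/MJ

76.2258 g CO2/MJ


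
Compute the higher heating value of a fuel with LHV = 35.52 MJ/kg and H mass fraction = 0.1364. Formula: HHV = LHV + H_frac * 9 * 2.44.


HHV = LHV + H_frac * 9 * 2.44
= 35.52 + 0.1364 * 9 * 2.44
= 38.5153 MJ/kg

38.5153 MJ/kg


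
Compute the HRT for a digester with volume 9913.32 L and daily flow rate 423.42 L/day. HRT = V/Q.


HRT = V / Q
= 9913.32 / 423.42
= 23.4125 days

23.4125 days


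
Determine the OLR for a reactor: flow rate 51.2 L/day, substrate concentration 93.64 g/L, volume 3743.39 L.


OLR = Q * S / V
= 51.2 * 93.64 / 3743.39
= 1.2808 g/L/day

1.2808 g/L/day


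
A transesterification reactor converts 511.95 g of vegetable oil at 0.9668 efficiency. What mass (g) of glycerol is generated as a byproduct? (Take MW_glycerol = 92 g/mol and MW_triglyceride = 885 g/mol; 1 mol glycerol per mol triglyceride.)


glycerol = oil * conv * (92/885)
= 511.95 * 0.9668 * 92 / 885
= 51.4528 g

51.4528 g


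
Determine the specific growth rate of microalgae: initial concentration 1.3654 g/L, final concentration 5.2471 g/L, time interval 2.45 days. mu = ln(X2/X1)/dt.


mu = ln(X2/X1) / dt
= ln(5.2471/1.3654) / 2.45
= 0.5495 per day

0.5495 per day


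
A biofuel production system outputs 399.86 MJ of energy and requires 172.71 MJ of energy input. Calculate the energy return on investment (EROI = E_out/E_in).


EROI = E_out / E_in
= 399.86 / 172.71
= 2.3152

2.3152


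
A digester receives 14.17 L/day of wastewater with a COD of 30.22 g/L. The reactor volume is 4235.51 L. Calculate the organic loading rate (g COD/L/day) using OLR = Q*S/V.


OLR = Q * S / V
= 14.17 * 30.22 / 4235.51
= 0.1011 g/L/day

0.1011 g/L/day


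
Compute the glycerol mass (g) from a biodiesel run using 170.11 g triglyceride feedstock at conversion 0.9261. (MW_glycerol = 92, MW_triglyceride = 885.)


glycerol = oil * conv * (92/885)
= 170.11 * 0.9261 * 92 / 885
= 16.3769 g

16.3769 g


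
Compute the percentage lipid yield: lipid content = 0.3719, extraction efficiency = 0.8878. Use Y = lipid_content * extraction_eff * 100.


Y = lipid_content * extraction_eff * 100
= 0.3719 * 0.8878 * 100
= 33.0173%

33.0173%


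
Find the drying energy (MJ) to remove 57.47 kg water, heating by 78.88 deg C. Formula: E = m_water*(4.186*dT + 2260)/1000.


E = m_water * (4.186 * dT + 2260) / 1000
= 57.47 * (4.186 * 78.88 + 2260) / 1000
= 148.8583 MJ

148.8583 MJ


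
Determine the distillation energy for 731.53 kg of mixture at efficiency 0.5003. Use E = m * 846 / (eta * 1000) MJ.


E = m * 846 / (eta * 1000)
= 731.53 * 846 / (0.5003 * 1000)
= 1237.0066 MJ

1237.0066 MJ


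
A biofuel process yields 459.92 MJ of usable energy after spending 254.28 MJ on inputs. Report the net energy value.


NEV = E_out - E_in
= 459.92 - 254.28
= 205.6400 MJ

205.6400 MJ


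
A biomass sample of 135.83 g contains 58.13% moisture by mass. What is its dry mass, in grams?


Wd = Ww * (1 - MC/100)
= 135.83 * (1 - 58.13/100)
= 56.8720 g

56.8720 g


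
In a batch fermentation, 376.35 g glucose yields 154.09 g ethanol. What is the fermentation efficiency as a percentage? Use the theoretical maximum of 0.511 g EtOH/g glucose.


Fermentation efficiency = (actual / (0.511 * glucose)) * 100
= (154.09 / (0.511 * 376.35)) * 100
= 80.1238%

80.1238%


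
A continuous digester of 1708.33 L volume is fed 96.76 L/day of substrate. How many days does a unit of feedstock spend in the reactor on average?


HRT = V / Q
= 1708.33 / 96.76
= 17.6553 days

17.6553 days


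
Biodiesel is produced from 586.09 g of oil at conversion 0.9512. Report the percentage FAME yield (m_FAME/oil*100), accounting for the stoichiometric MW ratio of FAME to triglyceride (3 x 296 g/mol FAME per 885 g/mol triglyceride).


m_FAME = oil * conv * (3 * 296 / 885) = oil * conv * (888/885)
= 586.09 * 0.9512 * 888 / 885
= 559.3786 g
Y = m_FAME / oil * 100 = conv * (888/885) * 100
= 0.9512 * 888 / 885 * 100
= 95.44%

95.44%


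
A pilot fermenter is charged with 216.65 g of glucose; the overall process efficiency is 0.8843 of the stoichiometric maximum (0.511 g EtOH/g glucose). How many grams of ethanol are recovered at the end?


Actual ethanol: m = 0.511 * 216.65 * 0.8843
m = 97.8992 g

97.8992 g


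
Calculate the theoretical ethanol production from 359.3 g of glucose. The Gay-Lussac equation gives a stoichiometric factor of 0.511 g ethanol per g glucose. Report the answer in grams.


Theoretical ethanol yield: m_EtOH = 0.511 * m_glucose
m_EtOH = 0.511 * 359.3 = 183.6023 g

183.6023 g


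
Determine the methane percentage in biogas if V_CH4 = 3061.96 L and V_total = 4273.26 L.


CH4% = V_CH4 / V_total * 100
= 3061.96 / 4273.26 * 100
= 71.6540%

71.6540%


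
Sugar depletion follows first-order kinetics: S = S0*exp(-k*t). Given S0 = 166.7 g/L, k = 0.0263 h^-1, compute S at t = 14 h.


S = S0 * exp(-k * t)
S = 166.7 * exp(-0.0263 * 14)
S = 115.3529 g/L

115.3529 g/L


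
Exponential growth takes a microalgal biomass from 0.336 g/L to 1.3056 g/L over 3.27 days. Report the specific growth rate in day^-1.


mu = ln(X2/X1) / dt
= ln(1.3056/0.336) / 3.27
= 0.4151 per day

0.4151 per day


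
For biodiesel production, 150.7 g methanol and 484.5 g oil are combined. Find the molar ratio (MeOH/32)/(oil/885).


Molar ratio = n_MeOH / n_oil = (MeOH/32) / (oil/885) = (MeOH * 885) / (32 * oil)
= (150.7 * 885) / (32 * 484.5)
= 8.6023

8.6023


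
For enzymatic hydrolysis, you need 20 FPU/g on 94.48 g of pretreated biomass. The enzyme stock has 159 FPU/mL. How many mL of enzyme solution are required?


V = dosage * m_sub / activity
V = 20 * 94.48 / 159
V = 11.8843 mL

11.8843 mL


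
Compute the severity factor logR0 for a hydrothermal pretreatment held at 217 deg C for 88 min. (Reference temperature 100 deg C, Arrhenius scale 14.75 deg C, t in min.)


logR0 = log10(t * exp((T - 100) / 14.75))
= log10(88 * exp((217 - 100) / 14.75))
= 5.3894

5.3894


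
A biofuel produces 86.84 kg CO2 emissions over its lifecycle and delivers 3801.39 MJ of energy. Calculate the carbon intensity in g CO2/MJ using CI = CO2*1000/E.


CI = CO2 * 1000 / E
= 86.84 * 1000 / 3801.39
= 22.8443 g CO2/MJ

22.8443 g CO2/MJ


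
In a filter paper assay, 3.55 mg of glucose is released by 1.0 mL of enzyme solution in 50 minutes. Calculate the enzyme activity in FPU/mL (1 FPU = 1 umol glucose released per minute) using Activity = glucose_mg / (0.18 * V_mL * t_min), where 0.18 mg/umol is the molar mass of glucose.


Activity = glucose_mg / (0.18 mg/umol * V_mL * t_min)
= 3.55 / (0.18 * 1.0 * 50)
= 0.3944 FPU/mL

0.3944 FPU/mL


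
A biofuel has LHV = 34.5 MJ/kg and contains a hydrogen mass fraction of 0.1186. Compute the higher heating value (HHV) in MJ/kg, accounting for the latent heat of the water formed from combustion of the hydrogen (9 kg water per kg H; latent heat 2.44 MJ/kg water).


HHV = LHV + H_frac * 9 * 2.44
= 34.5 + 0.1186 * 9 * 2.44
= 37.1045 MJ/kg

37.1045 MJ/kg


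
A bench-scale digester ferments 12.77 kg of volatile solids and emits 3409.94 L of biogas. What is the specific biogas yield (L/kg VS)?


Y = V / VS
= 3409.94 / 12.77
= 267.0274 L/kg VS

267.0274 L/kg VS


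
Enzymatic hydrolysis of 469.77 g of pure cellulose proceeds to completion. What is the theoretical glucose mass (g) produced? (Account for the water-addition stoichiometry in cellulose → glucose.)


glucose = cellulose * 180/162
= 469.77 * 180/162
= 521.9667 g

521.9667 g


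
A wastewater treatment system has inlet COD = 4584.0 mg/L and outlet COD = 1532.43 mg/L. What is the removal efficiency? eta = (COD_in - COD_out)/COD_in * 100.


eta = (COD_in - COD_out) / COD_in * 100
= (4584.0 - 1532.43) / 4584.0 * 100
= 66.5700%

66.5700%


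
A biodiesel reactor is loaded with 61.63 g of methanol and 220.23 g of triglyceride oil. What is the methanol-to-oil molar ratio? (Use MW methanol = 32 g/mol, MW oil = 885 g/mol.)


Molar ratio = n_MeOH / n_oil = (MeOH/32) / (oil/885) = (MeOH * 885) / (32 * oil)
= (61.63 * 885) / (32 * 220.23)
= 7.7394

7.7394


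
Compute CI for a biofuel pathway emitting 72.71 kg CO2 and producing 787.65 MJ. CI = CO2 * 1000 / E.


CI = CO2 * 1000 / E
= 72.71 * 1000 / 787.65
= 92.3126 g CO2/MJ

92.3126 g CO2/MJ


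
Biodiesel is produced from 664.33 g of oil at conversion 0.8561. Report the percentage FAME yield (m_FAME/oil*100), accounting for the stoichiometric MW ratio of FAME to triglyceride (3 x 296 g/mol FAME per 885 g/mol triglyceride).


m_FAME = oil * conv * (3 * 296 / 885) = oil * conv * (888/885)
= 664.33 * 0.8561 * 888 / 885
= 570.6608 g
Y = m_FAME / oil * 100 = conv * (888/885) * 100
= 0.8561 * 888 / 885 * 100
= 85.90%

85.90%


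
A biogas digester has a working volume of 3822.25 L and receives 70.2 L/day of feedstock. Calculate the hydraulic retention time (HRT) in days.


HRT = V / Q
= 3822.25 / 70.2
= 54.4480 days

54.4480 days


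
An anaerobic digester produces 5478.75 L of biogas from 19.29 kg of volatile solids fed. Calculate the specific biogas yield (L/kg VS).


Y = V / VS
= 5478.75 / 19.29
= 284.0202 L/kg VS

284.0202 L/kg VS


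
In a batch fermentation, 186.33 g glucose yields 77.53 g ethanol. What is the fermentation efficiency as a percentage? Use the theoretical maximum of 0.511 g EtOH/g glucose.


Fermentation efficiency = (actual / (0.511 * glucose)) * 100
= (77.53 / (0.511 * 186.33)) * 100
= 81.4266%

81.4266%


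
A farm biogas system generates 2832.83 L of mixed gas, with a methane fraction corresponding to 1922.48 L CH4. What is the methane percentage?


CH4% = V_CH4 / V_total * 100
= 1922.48 / 2832.83 * 100
= 67.8643%

67.8643%


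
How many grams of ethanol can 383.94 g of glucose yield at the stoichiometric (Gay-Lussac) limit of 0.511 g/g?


Theoretical ethanol yield: m_EtOH = 0.511 * m_glucose
m_EtOH = 0.511 * 383.94 = 196.1933 g

196.1933 g


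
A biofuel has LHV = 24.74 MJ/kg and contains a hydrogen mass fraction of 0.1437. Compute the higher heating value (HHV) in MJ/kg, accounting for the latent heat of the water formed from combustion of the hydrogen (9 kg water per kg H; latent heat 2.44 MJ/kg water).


HHV = LHV + H_frac * 9 * 2.44
= 24.74 + 0.1437 * 9 * 2.44
= 27.8957 MJ/kg

27.8957 MJ/kg


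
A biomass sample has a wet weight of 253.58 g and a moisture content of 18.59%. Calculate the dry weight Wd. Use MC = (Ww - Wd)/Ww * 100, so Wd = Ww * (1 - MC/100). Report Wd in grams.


Wd = Ww * (1 - MC/100)
= 253.58 * (1 - 18.59/100)
= 206.4395 g

206.4395 g


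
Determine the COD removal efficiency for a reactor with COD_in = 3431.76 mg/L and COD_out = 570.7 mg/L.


eta = (COD_in - COD_out) / COD_in * 100
= (3431.76 - 570.7) / 3431.76 * 100
= 83.3700%

83.3700%


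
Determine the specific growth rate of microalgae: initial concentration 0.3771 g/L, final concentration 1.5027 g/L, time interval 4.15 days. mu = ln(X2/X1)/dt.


mu = ln(X2/X1) / dt
= ln(1.5027/0.3771) / 4.15
= 0.3331 per day

0.3331 per day


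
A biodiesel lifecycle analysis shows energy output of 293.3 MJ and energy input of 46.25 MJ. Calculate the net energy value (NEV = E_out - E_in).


NEV = E_out - E_in
= 293.3 - 46.25
= 247.0500 MJ

247.0500 MJ


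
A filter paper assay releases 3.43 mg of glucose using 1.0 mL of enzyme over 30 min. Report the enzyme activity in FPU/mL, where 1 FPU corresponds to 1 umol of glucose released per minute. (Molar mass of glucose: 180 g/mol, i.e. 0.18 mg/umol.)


Activity = glucose_mg / (0.18 mg/umol * V_mL * t_min)
= 3.43 / (0.18 * 1.0 * 30)
= 0.6352 FPU/mL

0.6352 FPU/mL


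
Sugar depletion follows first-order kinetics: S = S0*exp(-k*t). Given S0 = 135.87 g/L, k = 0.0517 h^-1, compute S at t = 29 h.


S = S0 * exp(-k * t)
S = 135.87 * exp(-0.0517 * 29)
S = 30.3379 g/L

30.3379 g/L


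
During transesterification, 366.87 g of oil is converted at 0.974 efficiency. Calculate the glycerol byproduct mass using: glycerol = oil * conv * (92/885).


glycerol = oil * conv * (92/885)
= 366.87 * 0.974 * 92 / 885
= 37.1463 g

37.1463 g


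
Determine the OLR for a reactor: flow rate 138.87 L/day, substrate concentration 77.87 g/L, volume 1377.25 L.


OLR = Q * S / V
= 138.87 * 77.87 / 1377.25
= 7.8517 g/L/day

7.8517 g/L/day


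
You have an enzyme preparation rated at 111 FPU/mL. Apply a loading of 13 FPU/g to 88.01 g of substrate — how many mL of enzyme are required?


V = dosage * m_sub / activity
V = 13 * 88.01 / 111
V = 10.3075 mL

10.3075 mL


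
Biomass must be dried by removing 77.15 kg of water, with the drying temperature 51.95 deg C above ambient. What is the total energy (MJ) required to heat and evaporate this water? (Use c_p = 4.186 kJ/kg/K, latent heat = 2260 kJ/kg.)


E = m_water * (4.186 * dT + 2260) / 1000
= 77.15 * (4.186 * 51.95 + 2260) / 1000
= 191.1362 MJ

191.1362 MJ


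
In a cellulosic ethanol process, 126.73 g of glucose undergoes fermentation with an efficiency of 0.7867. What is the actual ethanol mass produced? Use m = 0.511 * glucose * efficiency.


Actual ethanol: m = 0.511 * 126.73 * 0.7867
m = 50.9459 g

50.9459 g


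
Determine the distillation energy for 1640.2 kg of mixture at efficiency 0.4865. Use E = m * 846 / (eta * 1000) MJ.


E = m * 846 / (eta * 1000)
= 1640.2 * 846 / (0.4865 * 1000)
= 2852.2286 MJ

2852.2286 MJ


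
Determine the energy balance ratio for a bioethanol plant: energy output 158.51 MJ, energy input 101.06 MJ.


EROI = E_out / E_in
= 158.51 / 101.06
= 1.5685

1.5685


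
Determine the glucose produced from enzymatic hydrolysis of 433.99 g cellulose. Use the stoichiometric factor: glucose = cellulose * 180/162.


glucose = cellulose * 180/162
= 433.99 * 180/162
= 482.2111 g

482.2111 g


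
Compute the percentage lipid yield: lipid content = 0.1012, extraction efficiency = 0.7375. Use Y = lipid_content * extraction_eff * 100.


Y = lipid_content * extraction_eff * 100
= 0.1012 * 0.7375 * 100
= 7.4635%

7.4635%


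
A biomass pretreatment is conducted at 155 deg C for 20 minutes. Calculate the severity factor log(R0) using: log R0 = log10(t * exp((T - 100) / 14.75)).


logR0 = log10(t * exp((T - 100) / 14.75))
= log10(20 * exp((155 - 100) / 14.75))
= 2.9204

2.9204


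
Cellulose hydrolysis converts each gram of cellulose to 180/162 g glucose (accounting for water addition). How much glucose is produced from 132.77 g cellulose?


glucose = cellulose * 180/162
= 132.77 * 180/162
= 147.5222 g

147.5222 g


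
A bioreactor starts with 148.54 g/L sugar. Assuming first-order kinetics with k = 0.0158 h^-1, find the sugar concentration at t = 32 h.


S = S0 * exp(-k * t)
S = 148.54 * exp(-0.0158 * 32)
S = 89.5909 g/L

89.5909 g/L


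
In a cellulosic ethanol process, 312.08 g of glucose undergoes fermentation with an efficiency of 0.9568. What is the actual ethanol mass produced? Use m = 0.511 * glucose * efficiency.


Actual ethanol: m = 0.511 * 312.08 * 0.9568
m = 152.5837 g

152.5837 g


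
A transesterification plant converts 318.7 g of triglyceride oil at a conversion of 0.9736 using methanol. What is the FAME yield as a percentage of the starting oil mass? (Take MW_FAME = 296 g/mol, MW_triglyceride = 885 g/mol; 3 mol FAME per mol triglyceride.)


m_FAME = oil * conv * (3 * 296 / 885) = oil * conv * (888/885)
= 318.7 * 0.9736 * 888 / 885
= 311.3381 g
Y = m_FAME / oil * 100 = conv * (888/885) * 100
= 0.9736 * 888 / 885 * 100
= 97.69%

97.69%


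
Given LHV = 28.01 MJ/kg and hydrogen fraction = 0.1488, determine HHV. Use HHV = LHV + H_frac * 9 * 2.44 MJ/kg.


HHV = LHV + H_frac * 9 * 2.44
= 28.01 + 0.1488 * 9 * 2.44
= 31.2776 MJ/kg

31.2776 MJ/kg


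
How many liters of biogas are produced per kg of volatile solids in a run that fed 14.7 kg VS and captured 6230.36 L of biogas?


Y = V / VS
= 6230.36 / 14.7
= 423.8340 L/kg VS

423.8340 L/kg VS


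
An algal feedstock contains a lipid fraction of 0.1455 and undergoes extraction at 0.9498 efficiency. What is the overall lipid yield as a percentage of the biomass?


Y = lipid_content * extraction_eff * 100
= 0.1455 * 0.9498 * 100
= 13.8196%

13.8196%


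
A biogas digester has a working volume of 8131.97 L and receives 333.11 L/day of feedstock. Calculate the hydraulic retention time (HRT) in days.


HRT = V / Q
= 8131.97 / 333.11
= 24.4123 days

24.4123 days


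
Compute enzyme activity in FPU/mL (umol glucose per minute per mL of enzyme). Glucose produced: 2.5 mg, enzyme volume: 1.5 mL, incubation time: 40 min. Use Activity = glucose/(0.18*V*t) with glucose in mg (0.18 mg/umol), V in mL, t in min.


Activity = glucose_mg / (0.18 mg/umol * V_mL * t_min)
= 2.5 / (0.18 * 1.5 * 40)
= 0.2315 FPU/mL

0.2315 FPU/mL


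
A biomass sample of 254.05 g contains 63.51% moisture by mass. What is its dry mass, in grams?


Wd = Ww * (1 - MC/100)
= 254.05 * (1 - 63.51/100)
= 92.7028 g

92.7028 g
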